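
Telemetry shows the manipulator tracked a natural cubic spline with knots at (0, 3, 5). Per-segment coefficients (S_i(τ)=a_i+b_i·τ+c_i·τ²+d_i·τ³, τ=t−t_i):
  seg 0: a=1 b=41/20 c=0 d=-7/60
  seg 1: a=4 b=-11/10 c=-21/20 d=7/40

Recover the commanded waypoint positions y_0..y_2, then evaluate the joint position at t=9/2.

y_0=1 y_1=4 y_2=-1
S(9/2) = 37/64

y_0 = S_0(0) = a_0 = 1
y_1 = S_1(0) = a_1 = 4
y_2 = S_1(2) = -1
t_q=9/2 is in segment 1 (τ=3/2); S_1(τ)=37/64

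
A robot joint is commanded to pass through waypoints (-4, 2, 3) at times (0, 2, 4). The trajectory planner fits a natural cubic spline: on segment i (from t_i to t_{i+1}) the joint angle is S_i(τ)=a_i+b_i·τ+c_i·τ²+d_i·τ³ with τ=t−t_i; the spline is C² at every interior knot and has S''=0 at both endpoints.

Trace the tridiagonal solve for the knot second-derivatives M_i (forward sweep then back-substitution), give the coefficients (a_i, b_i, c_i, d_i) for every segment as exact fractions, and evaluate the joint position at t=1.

  seg 0: a=-4 b=29/8 c=0 d=-5/32
  seg 1: a=2 b=7/4 c=-15/16 d=5/32
S(1) = -17/32

Δ: Δ0=3, Δ1=1/2
row 1: diag=8, rhs=-15; c'=1/4, d'=-15/8
back: M1=-15/8
M: M0=0, M1=-15/8, M2=0
seg 0: a=-4, c=M0/2=0, d=(M1−M0)/(6·2)=-5/32, b=Δ0−h0·(2M0+M1)/6=29/8
seg 1: a=2, c=M1/2=-15/16, d=(M2−M1)/(6·2)=5/32, b=Δ1−h1·(2M1+M2)/6=7/4
t_q=1 → seg 0, τ=1; S=-4+29/8·τ+0·τ²+-5/32·τ³=-17/32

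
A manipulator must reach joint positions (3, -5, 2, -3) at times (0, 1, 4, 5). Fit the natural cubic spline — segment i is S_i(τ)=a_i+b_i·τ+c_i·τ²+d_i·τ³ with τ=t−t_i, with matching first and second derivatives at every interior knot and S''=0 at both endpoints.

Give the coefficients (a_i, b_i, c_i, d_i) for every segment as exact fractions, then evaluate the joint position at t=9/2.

Δ: Δ0=-8, Δ1=7/3, Δ2=-5
row 1: diag=8, rhs=62; c'=3/8, d'=31/4
row 2: denom=8−3·3/8=55/8; d'=(-44−3·31/4)/(55/8)=-538/55
back: M2=-538/55
back: M1=31/4−3/8·-538/55=628/55
M: M0=0, M1=628/55, M2=-538/55, M3=0
seg 0: a=3, c=M0/2=0, d=(M1−M0)/(6·1)=314/165, b=Δ0−h0·(2M0+M1)/6=-1634/165
seg 1: a=-5, c=M1/2=314/55, d=(M2−M1)/(6·3)=-53/45, b=Δ1−h1·(2M1+M2)/6=-692/165
seg 2: a=2, c=M2/2=-269/55, d=(M3−M2)/(6·1)=269/165, b=Δ2−h2·(2M2+M3)/6=-287/165
t_q=9/2 → seg 2, τ=1/2; S=2+-287/165·τ+-269/55·τ²+269/165·τ³=49/440

  seg 0: a=3 b=-1634/165 c=0 d=314/165
  seg 1: a=-5 b=-692/165 c=314/55 d=-53/45
  seg 2: a=2 b=-287/165 c=-269/55 d=269/165
S(9/2) = 49/440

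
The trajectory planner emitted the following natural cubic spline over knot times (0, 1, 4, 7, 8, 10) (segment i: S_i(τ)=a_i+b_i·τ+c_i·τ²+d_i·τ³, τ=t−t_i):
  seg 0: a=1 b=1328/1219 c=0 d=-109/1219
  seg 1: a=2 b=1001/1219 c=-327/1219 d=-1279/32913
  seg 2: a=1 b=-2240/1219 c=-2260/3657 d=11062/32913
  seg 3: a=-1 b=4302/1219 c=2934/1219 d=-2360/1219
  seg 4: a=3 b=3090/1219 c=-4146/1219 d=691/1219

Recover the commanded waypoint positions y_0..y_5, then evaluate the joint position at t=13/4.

y_0 = S_0(0) = a_0 = 1
y_1 = S_1(0) = a_1 = 2
y_2 = S_2(0) = a_2 = 1
y_3 = S_3(0) = a_3 = -1
y_4 = S_4(0) = a_4 = 3
y_5 = S_4(2) = -1
t_q=13/4 is in segment 1 (τ=9/4); S_1(τ)=159695/78016

y_0=1 y_1=2 y_2=1 y_3=-1 y_4=3 y_5=-1
S(13/4) = 159695/78016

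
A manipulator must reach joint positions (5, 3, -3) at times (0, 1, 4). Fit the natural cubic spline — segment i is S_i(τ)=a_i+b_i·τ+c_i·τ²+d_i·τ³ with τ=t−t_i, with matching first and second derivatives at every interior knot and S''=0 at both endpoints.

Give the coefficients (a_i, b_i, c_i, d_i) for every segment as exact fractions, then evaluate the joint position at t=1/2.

Δ: Δ0=-2, Δ1=-2
row 1: diag=8, rhs=0; c'=3/8, d'=0
back: M1=0
M: M0=0, M1=0, M2=0
seg 0: a=5, c=M0/2=0, d=(M1−M0)/(6·1)=0, b=Δ0−h0·(2M0+M1)/6=-2
seg 1: a=3, c=M1/2=0, d=(M2−M1)/(6·3)=0, b=Δ1−h1·(2M1+M2)/6=-2
t_q=1/2 → seg 0, τ=1/2; S=5+-2·τ+0·τ²+0·τ³=4

  seg 0: a=5 b=-2 c=0 d=0
  seg 1: a=3 b=-2 c=0 d=0
S(1/2) = 4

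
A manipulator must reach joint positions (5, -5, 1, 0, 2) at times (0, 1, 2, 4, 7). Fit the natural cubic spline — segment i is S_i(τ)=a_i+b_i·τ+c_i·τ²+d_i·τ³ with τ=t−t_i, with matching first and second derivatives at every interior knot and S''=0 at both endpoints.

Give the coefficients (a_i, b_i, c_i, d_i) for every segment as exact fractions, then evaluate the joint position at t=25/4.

Δ: Δ0=-10, Δ1=6, Δ2=-1/2, Δ3=2/3
row 1: diag=4, rhs=96; c'=1/4, d'=24
row 2: denom=6−1·1/4=23/4; d'=(-39−1·24)/(23/4)=-252/23
row 3: denom=10−2·8/23=214/23; d'=(7−2·-252/23)/(214/23)=665/214
back: M3=665/214
back: M2=-252/23−8/23·665/214=-1288/107
back: M1=24−1/4·-1288/107=2890/107
M: M0=0, M1=2890/107, M2=-1288/107, M3=665/214, M4=0
seg 0: a=5, c=M0/2=0, d=(M1−M0)/(6·1)=1445/321, b=Δ0−h0·(2M0+M1)/6=-4655/321
seg 1: a=-5, c=M1/2=1445/107, d=(M2−M1)/(6·1)=-2089/321, b=Δ1−h1·(2M1+M2)/6=-320/321
seg 2: a=1, c=M2/2=-644/107, d=(M3−M2)/(6·2)=3241/2568, b=Δ2−h2·(2M2+M3)/6=2083/321
seg 3: a=0, c=M3/2=665/428, d=(M4−M3)/(6·3)=-665/3852, b=Δ3−h3·(2M3+M4)/6=-1567/642
t_q=25/4 → seg 3, τ=9/4; S=0+-1567/642·τ+665/428·τ²+-665/3852·τ³=11163/27392

  seg 0: a=5 b=-4655/321 c=0 d=1445/321
  seg 1: a=-5 b=-320/321 c=1445/107 d=-2089/321
  seg 2: a=1 b=2083/321 c=-644/107 d=3241/2568
  seg 3: a=0 b=-1567/642 c=665/428 d=-665/3852
S(25/4) = 11163/27392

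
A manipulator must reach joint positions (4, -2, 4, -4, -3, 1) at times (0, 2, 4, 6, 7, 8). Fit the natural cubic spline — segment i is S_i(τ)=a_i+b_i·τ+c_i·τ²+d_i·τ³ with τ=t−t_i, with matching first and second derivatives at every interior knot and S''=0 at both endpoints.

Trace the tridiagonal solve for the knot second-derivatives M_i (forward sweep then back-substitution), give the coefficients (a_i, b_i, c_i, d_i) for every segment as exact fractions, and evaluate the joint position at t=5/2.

  seg 0: a=4 b=-1638/313 c=0 d=699/1252
  seg 1: a=-2 b=459/313 c=2097/626 d=-1617/1252
  seg 2: a=4 b=-198/313 c=-1377/313 d=425/313
  seg 3: a=-4 b=-606/313 c=1173/313 d=-254/313
  seg 4: a=-3 b=978/313 c=411/313 d=-137/313
S(5/2) = -5917/10016

Δ: Δ0=-3, Δ1=3, Δ2=-4, Δ3=1, Δ4=4
row 1: diag=8, rhs=36; c'=1/4, d'=9/2
row 2: denom=8−2·1/4=15/2; d'=(-42−2·9/2)/(15/2)=-34/5
row 3: denom=6−2·4/15=82/15; d'=(30−2·-34/5)/(82/15)=327/41
row 4: denom=4−1·15/82=313/82; d'=(18−1·327/41)/(313/82)=822/313
back: M4=822/313
back: M3=327/41−15/82·822/313=2346/313
back: M2=-34/5−4/15·2346/313=-2754/313
back: M1=9/2−1/4·-2754/313=2097/313
M: M0=0, M1=2097/313, M2=-2754/313, M3=2346/313, M4=822/313, M5=0
seg 0: a=4, c=M0/2=0, d=(M1−M0)/(6·2)=699/1252, b=Δ0−h0·(2M0+M1)/6=-1638/313
seg 1: a=-2, c=M1/2=2097/626, d=(M2−M1)/(6·2)=-1617/1252, b=Δ1−h1·(2M1+M2)/6=459/313
seg 2: a=4, c=M2/2=-1377/313, d=(M3−M2)/(6·2)=425/313, b=Δ2−h2·(2M2+M3)/6=-198/313
seg 3: a=-4, c=M3/2=1173/313, d=(M4−M3)/(6·1)=-254/313, b=Δ3−h3·(2M3+M4)/6=-606/313
seg 4: a=-3, c=M4/2=411/313, d=(M5−M4)/(6·1)=-137/313, b=Δ4−h4·(2M4+M5)/6=978/313
t_q=5/2 → seg 1, τ=1/2; S=-2+459/313·τ+2097/626·τ²+-1617/1252·τ³=-5917/10016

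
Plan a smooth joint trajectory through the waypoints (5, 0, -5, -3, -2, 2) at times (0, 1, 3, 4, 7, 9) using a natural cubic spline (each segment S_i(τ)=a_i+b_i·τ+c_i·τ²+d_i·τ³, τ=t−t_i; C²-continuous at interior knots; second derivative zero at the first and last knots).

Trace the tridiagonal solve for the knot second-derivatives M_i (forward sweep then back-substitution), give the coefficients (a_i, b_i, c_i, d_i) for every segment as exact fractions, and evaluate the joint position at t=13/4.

  seg 0: a=5 b=-34253/6636 c=0 d=1073/6636
  seg 1: a=0 b=-15517/3318 c=1073/2212 d=4003/13272
  seg 2: a=-5 b=1465/1659 c=1269/553 d=-1954/1659
  seg 3: a=-3 b=3217/1659 c=-685/553 d=389/1659
  seg 4: a=-2 b=1390/1659 c=482/553 d=-241/1659
S(13/4) = -82361/17696

Δ: Δ0=-5, Δ1=-5/2, Δ2=2, Δ3=1/3, Δ4=2
row 1: diag=6, rhs=15; c'=1/3, d'=5/2
row 2: denom=6−2·1/3=16/3; d'=(27−2·5/2)/(16/3)=33/8
row 3: denom=8−1·3/16=125/16; d'=(-10−1·33/8)/(125/16)=-226/125
row 4: denom=10−3·48/125=1106/125; d'=(10−3·-226/125)/(1106/125)=964/553
back: M4=964/553
back: M3=-226/125−48/125·964/553=-1370/553
back: M2=33/8−3/16·-1370/553=2538/553
back: M1=5/2−1/3·2538/553=1073/1106
M: M0=0, M1=1073/1106, M2=2538/553, M3=-1370/553, M4=964/553, M5=0
seg 0: a=5, c=M0/2=0, d=(M1−M0)/(6·1)=1073/6636, b=Δ0−h0·(2M0+M1)/6=-34253/6636
seg 1: a=0, c=M1/2=1073/2212, d=(M2−M1)/(6·2)=4003/13272, b=Δ1−h1·(2M1+M2)/6=-15517/3318
seg 2: a=-5, c=M2/2=1269/553, d=(M3−M2)/(6·1)=-1954/1659, b=Δ2−h2·(2M2+M3)/6=1465/1659
seg 3: a=-3, c=M3/2=-685/553, d=(M4−M3)/(6·3)=389/1659, b=Δ3−h3·(2M3+M4)/6=3217/1659
seg 4: a=-2, c=M4/2=482/553, d=(M5−M4)/(6·2)=-241/1659, b=Δ4−h4·(2M4+M5)/6=1390/1659
t_q=13/4 → seg 2, τ=1/4; S=-5+1465/1659·τ+1269/553·τ²+-1954/1659·τ³=-82361/17696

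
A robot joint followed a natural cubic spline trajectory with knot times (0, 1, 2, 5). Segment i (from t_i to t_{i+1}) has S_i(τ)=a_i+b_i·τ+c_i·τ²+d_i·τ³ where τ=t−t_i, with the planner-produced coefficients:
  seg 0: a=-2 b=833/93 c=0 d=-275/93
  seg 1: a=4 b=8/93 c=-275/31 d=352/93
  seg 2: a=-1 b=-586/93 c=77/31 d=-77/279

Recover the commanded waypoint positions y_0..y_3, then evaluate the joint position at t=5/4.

y_0 = S_0(0) = a_0 = -2
y_1 = S_1(0) = a_1 = 4
y_2 = S_2(0) = a_2 = -1
y_3 = S_2(3) = -5
t_q=5/4 is in segment 1 (τ=1/4); S_1(τ)=1749/496

y_0=-2 y_1=4 y_2=-1 y_3=-5
S(5/4) = 1749/496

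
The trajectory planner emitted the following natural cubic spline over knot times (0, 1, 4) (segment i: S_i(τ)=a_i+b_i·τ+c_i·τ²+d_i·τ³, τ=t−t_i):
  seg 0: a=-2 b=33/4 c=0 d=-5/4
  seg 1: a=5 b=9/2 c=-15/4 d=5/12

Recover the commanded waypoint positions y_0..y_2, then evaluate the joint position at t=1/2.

y_0=-2 y_1=5 y_2=-4
S(1/2) = 63/32

y_0 = S_0(0) = a_0 = -2
y_1 = S_1(0) = a_1 = 5
y_2 = S_1(3) = -4
t_q=1/2 is in segment 0 (τ=1/2); S_0(τ)=63/32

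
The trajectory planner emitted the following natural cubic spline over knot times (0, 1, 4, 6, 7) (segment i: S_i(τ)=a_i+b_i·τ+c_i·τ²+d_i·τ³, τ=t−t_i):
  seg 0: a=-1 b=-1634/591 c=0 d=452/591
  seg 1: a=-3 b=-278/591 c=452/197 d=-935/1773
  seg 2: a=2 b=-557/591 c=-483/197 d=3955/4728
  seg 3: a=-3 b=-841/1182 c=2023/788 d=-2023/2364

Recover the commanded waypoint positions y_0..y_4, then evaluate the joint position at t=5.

y_0 = S_0(0) = a_0 = -1
y_1 = S_1(0) = a_1 = -3
y_2 = S_2(0) = a_2 = 2
y_3 = S_3(0) = a_3 = -3
y_4 = S_3(1) = -2
t_q=5 is in segment 2 (τ=1); S_2(τ)=-879/1576

y_0=-1 y_1=-3 y_2=2 y_3=-3 y_4=-2
S(5) = -879/1576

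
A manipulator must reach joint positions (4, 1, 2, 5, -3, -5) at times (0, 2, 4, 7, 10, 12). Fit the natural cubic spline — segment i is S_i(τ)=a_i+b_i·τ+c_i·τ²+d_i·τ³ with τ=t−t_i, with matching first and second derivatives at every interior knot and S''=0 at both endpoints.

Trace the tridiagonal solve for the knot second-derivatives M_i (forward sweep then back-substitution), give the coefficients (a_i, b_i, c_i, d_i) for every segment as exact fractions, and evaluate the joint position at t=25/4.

  seg 0: a=4 b=-3733/1929 c=0 d=1679/15432
  seg 1: a=1 b=-2429/3858 c=1679/2572 d=-679/15432
  seg 2: a=2 b=2804/1929 c=250/643 d=-3125/17361
  seg 3: a=5 b=-2071/1929 c=-2375/1929 d=4052/17361
  seg 4: a=-3 b=-4165/1929 c=559/643 d=-559/3858
S(25/4) = 213521/41152

Δ: Δ0=-3/2, Δ1=1/2, Δ2=1, Δ3=-8/3, Δ4=-1
row 1: diag=8, rhs=12; c'=1/4, d'=3/2
row 2: denom=10−2·1/4=19/2; d'=(3−2·3/2)/(19/2)=0
row 3: denom=12−3·6/19=210/19; d'=(-22−3·0)/(210/19)=-209/105
row 4: denom=10−3·19/70=643/70; d'=(10−3·-209/105)/(643/70)=1118/643
back: M4=1118/643
back: M3=-209/105−19/70·1118/643=-4750/1929
back: M2=0−6/19·-4750/1929=500/643
back: M1=3/2−1/4·500/643=1679/1286
M: M0=0, M1=1679/1286, M2=500/643, M3=-4750/1929, M4=1118/643, M5=0
seg 0: a=4, c=M0/2=0, d=(M1−M0)/(6·2)=1679/15432, b=Δ0−h0·(2M0+M1)/6=-3733/1929
seg 1: a=1, c=M1/2=1679/2572, d=(M2−M1)/(6·2)=-679/15432, b=Δ1−h1·(2M1+M2)/6=-2429/3858
seg 2: a=2, c=M2/2=250/643, d=(M3−M2)/(6·3)=-3125/17361, b=Δ2−h2·(2M2+M3)/6=2804/1929
seg 3: a=5, c=M3/2=-2375/1929, d=(M4−M3)/(6·3)=4052/17361, b=Δ3−h3·(2M3+M4)/6=-2071/1929
seg 4: a=-3, c=M4/2=559/643, d=(M5−M4)/(6·2)=-559/3858, b=Δ4−h4·(2M4+M5)/6=-4165/1929
t_q=25/4 → seg 2, τ=9/4; S=2+2804/1929·τ+250/643·τ²+-3125/17361·τ³=213521/41152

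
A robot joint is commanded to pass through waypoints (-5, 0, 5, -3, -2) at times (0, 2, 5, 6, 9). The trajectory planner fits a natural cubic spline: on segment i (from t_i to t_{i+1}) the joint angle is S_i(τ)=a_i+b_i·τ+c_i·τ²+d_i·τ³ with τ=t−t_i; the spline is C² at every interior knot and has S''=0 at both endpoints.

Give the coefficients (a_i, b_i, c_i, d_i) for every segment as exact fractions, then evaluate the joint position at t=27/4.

  seg 0: a=-5 b=493/279 c=0 d=409/2232
  seg 1: a=0 b=2213/558 c=409/372 d=-6247/10044
  seg 2: a=5 b=-6953/1116 c=-1255/279 d=1015/372
  seg 3: a=-3 b=-3929/558 c=4115/1116 d=-4115/10044
S(27/4) = -50629/7936

Δ: Δ0=5/2, Δ1=5/3, Δ2=-8, Δ3=1/3
row 1: diag=10, rhs=-5; c'=3/10, d'=-1/2
row 2: denom=8−3·3/10=71/10; d'=(-58−3·-1/2)/(71/10)=-565/71
row 3: denom=8−1·10/71=558/71; d'=(50−1·-565/71)/(558/71)=4115/558
back: M3=4115/558
back: M2=-565/71−10/71·4115/558=-2510/279
back: M1=-1/2−3/10·-2510/279=409/186
M: M0=0, M1=409/186, M2=-2510/279, M3=4115/558, M4=0
seg 0: a=-5, c=M0/2=0, d=(M1−M0)/(6·2)=409/2232, b=Δ0−h0·(2M0+M1)/6=493/279
seg 1: a=0, c=M1/2=409/372, d=(M2−M1)/(6·3)=-6247/10044, b=Δ1−h1·(2M1+M2)/6=2213/558
seg 2: a=5, c=M2/2=-1255/279, d=(M3−M2)/(6·1)=1015/372, b=Δ2−h2·(2M2+M3)/6=-6953/1116
seg 3: a=-3, c=M3/2=4115/1116, d=(M4−M3)/(6·3)=-4115/10044, b=Δ3−h3·(2M3+M4)/6=-3929/558
t_q=27/4 → seg 3, τ=3/4; S=-3+-3929/558·τ+4115/1116·τ²+-4115/10044·τ³=-50629/7936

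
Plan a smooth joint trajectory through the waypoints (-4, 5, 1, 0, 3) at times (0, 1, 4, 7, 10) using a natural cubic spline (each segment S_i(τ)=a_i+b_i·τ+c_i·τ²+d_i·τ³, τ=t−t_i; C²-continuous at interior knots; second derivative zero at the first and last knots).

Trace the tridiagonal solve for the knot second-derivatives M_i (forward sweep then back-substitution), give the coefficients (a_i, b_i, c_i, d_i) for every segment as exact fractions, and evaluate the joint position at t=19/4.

  seg 0: a=-4 b=3389/324 c=0 d=-473/324
  seg 1: a=5 b=985/162 c=-473/108 d=1855/2916
  seg 2: a=1 b=-979/324 c=109/81 d=-437/2916
  seg 3: a=0 b=163/162 c=-1/324 d=1/2916
S(19/4) = -1319/2304

Δ: Δ0=9, Δ1=-4/3, Δ2=-1/3, Δ3=1
row 1: diag=8, rhs=-62; c'=3/8, d'=-31/4
row 2: denom=12−3·3/8=87/8; d'=(6−3·-31/4)/(87/8)=78/29
row 3: denom=12−3·8/29=324/29; d'=(8−3·78/29)/(324/29)=-1/162
back: M3=-1/162
back: M2=78/29−8/29·-1/162=218/81
back: M1=-31/4−3/8·218/81=-473/54
M: M0=0, M1=-473/54, M2=218/81, M3=-1/162, M4=0
seg 0: a=-4, c=M0/2=0, d=(M1−M0)/(6·1)=-473/324, b=Δ0−h0·(2M0+M1)/6=3389/324
seg 1: a=5, c=M1/2=-473/108, d=(M2−M1)/(6·3)=1855/2916, b=Δ1−h1·(2M1+M2)/6=985/162
seg 2: a=1, c=M2/2=109/81, d=(M3−M2)/(6·3)=-437/2916, b=Δ2−h2·(2M2+M3)/6=-979/324
seg 3: a=0, c=M3/2=-1/324, d=(M4−M3)/(6·3)=1/2916, b=Δ3−h3·(2M3+M4)/6=163/162
t_q=19/4 → seg 2, τ=3/4; S=1+-979/324·τ+109/81·τ²+-437/2916·τ³=-1319/2304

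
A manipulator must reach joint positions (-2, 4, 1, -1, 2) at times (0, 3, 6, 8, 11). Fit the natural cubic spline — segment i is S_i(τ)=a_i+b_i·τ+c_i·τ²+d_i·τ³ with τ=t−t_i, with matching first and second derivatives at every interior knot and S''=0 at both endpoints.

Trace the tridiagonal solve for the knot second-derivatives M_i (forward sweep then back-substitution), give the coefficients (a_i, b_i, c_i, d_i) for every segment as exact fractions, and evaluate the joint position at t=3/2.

Δ: Δ0=2, Δ1=-1, Δ2=-1, Δ3=1
row 1: diag=12, rhs=-18; c'=1/4, d'=-3/2
row 2: denom=10−3·1/4=37/4; d'=(0−3·-3/2)/(37/4)=18/37
row 3: denom=10−2·8/37=354/37; d'=(12−2·18/37)/(354/37)=68/59
back: M3=68/59
back: M2=18/37−8/37·68/59=14/59
back: M1=-3/2−1/4·14/59=-92/59
M: M0=0, M1=-92/59, M2=14/59, M3=68/59, M4=0
seg 0: a=-2, c=M0/2=0, d=(M1−M0)/(6·3)=-46/531, b=Δ0−h0·(2M0+M1)/6=164/59
seg 1: a=4, c=M1/2=-46/59, d=(M2−M1)/(6·3)=53/531, b=Δ1−h1·(2M1+M2)/6=26/59
seg 2: a=1, c=M2/2=7/59, d=(M3−M2)/(6·2)=9/118, b=Δ2−h2·(2M2+M3)/6=-91/59
seg 3: a=-1, c=M3/2=34/59, d=(M4−M3)/(6·3)=-34/531, b=Δ3−h3·(2M3+M4)/6=-9/59
t_q=3/2 → seg 0, τ=3/2; S=-2+164/59·τ+0·τ²+-46/531·τ³=443/236

  seg 0: a=-2 b=164/59 c=0 d=-46/531
  seg 1: a=4 b=26/59 c=-46/59 d=53/531
  seg 2: a=1 b=-91/59 c=7/59 d=9/118
  seg 3: a=-1 b=-9/59 c=34/59 d=-34/531
S(3/2) = 443/236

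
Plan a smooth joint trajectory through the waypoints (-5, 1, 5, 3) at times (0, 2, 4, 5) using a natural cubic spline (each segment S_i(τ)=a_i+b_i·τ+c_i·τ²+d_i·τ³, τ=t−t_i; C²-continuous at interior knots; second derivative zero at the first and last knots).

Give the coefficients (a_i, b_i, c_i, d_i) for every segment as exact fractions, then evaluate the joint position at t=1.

  seg 0: a=-5 b=32/11 c=0 d=1/44
  seg 1: a=1 b=35/11 c=3/22 d=-4/11
  seg 2: a=5 b=-7/11 c=-45/22 d=15/22
S(1) = -91/44

Δ: Δ0=3, Δ1=2, Δ2=-2
row 1: diag=8, rhs=-6; c'=1/4, d'=-3/4
row 2: denom=6−2·1/4=11/2; d'=(-24−2·-3/4)/(11/2)=-45/11
back: M2=-45/11
back: M1=-3/4−1/4·-45/11=3/11
M: M0=0, M1=3/11, M2=-45/11, M3=0
seg 0: a=-5, c=M0/2=0, d=(M1−M0)/(6·2)=1/44, b=Δ0−h0·(2M0+M1)/6=32/11
seg 1: a=1, c=M1/2=3/22, d=(M2−M1)/(6·2)=-4/11, b=Δ1−h1·(2M1+M2)/6=35/11
seg 2: a=5, c=M2/2=-45/22, d=(M3−M2)/(6·1)=15/22, b=Δ2−h2·(2M2+M3)/6=-7/11
t_q=1 → seg 0, τ=1; S=-5+32/11·τ+0·τ²+1/44·τ³=-91/44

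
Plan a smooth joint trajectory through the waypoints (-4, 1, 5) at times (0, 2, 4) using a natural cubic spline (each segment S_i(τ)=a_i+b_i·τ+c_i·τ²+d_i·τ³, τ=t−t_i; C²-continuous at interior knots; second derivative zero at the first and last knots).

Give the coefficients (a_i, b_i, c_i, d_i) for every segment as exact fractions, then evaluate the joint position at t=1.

  seg 0: a=-4 b=21/8 c=0 d=-1/32
  seg 1: a=1 b=9/4 c=-3/16 d=1/32
S(1) = -45/32

Δ: Δ0=5/2, Δ1=2
row 1: diag=8, rhs=-3; c'=1/4, d'=-3/8
back: M1=-3/8
M: M0=0, M1=-3/8, M2=0
seg 0: a=-4, c=M0/2=0, d=(M1−M0)/(6·2)=-1/32, b=Δ0−h0·(2M0+M1)/6=21/8
seg 1: a=1, c=M1/2=-3/16, d=(M2−M1)/(6·2)=1/32, b=Δ1−h1·(2M1+M2)/6=9/4
t_q=1 → seg 0, τ=1; S=-4+21/8·τ+0·τ²+-1/32·τ³=-45/32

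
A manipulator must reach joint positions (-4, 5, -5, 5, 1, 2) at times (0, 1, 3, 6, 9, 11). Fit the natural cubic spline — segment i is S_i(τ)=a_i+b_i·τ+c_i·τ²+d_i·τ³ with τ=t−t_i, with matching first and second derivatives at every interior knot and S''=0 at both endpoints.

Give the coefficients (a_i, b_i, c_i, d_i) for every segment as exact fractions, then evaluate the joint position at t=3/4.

  seg 0: a=-4 b=22509/1892 c=0 d=-5481/1892
  seg 1: a=5 b=3033/946 c=-16443/1892 d=1085/473
  seg 2: a=-5 b=-3813/946 c=9597/1892 d=-44575/51084
  seg 3: a=5 b=5381/1892 c=-3946/1419 d=23641/51084
  seg 4: a=1 b=-1273/946 c=2619/1892 d=-873/3784
S(3/4) = 448093/121088

Δ: Δ0=9, Δ1=-5, Δ2=10/3, Δ3=-4/3, Δ4=1/2
row 1: diag=6, rhs=-84; c'=1/3, d'=-14
row 2: denom=10−2·1/3=28/3; d'=(50−2·-14)/(28/3)=117/14
row 3: denom=12−3·9/28=309/28; d'=(-28−3·117/14)/(309/28)=-1486/309
row 4: denom=10−3·28/103=946/103; d'=(11−3·-1486/309)/(946/103)=2619/946
back: M4=2619/946
back: M3=-1486/309−28/103·2619/946=-7892/1419
back: M2=117/14−9/28·-7892/1419=9597/946
back: M1=-14−1/3·9597/946=-16443/946
M: M0=0, M1=-16443/946, M2=9597/946, M3=-7892/1419, M4=2619/946, M5=0
seg 0: a=-4, c=M0/2=0, d=(M1−M0)/(6·1)=-5481/1892, b=Δ0−h0·(2M0+M1)/6=22509/1892
seg 1: a=5, c=M1/2=-16443/1892, d=(M2−M1)/(6·2)=1085/473, b=Δ1−h1·(2M1+M2)/6=3033/946
seg 2: a=-5, c=M2/2=9597/1892, d=(M3−M2)/(6·3)=-44575/51084, b=Δ2−h2·(2M2+M3)/6=-3813/946
seg 3: a=5, c=M3/2=-3946/1419, d=(M4−M3)/(6·3)=23641/51084, b=Δ3−h3·(2M3+M4)/6=5381/1892
seg 4: a=1, c=M4/2=2619/1892, d=(M5−M4)/(6·2)=-873/3784, b=Δ4−h4·(2M4+M5)/6=-1273/946
t_q=3/4 → seg 0, τ=3/4; S=-4+22509/1892·τ+0·τ²+-5481/1892·τ³=448093/121088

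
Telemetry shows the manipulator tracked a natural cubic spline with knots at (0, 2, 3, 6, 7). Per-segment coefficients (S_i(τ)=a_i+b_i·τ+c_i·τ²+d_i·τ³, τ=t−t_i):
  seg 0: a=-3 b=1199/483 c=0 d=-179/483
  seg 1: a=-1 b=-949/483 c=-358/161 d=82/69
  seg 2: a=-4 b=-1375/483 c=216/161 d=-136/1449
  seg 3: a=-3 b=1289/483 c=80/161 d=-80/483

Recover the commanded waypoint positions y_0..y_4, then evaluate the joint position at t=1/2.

y_0=-3 y_1=-1 y_2=-4 y_3=-3 y_4=0
S(1/2) = -2325/1288

y_0 = S_0(0) = a_0 = -3
y_1 = S_1(0) = a_1 = -1
y_2 = S_2(0) = a_2 = -4
y_3 = S_3(0) = a_3 = -3
y_4 = S_3(1) = 0
t_q=1/2 is in segment 0 (τ=1/2); S_0(τ)=-2325/1288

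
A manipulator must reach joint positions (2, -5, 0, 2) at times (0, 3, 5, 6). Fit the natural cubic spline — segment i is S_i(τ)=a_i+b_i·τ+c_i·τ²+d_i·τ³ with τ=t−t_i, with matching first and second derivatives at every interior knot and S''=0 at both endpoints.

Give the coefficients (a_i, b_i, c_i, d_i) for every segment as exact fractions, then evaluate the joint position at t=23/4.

  seg 0: a=2 b=-331/84 c=0 d=5/28
  seg 1: a=-5 b=37/42 c=45/28 d=-67/168
  seg 2: a=0 b=53/21 c=-11/14 d=11/42
S(23/4) = 1399/896

Δ: Δ0=-7/3, Δ1=5/2, Δ2=2
row 1: diag=10, rhs=29; c'=1/5, d'=29/10
row 2: denom=6−2·1/5=28/5; d'=(-3−2·29/10)/(28/5)=-11/7
back: M2=-11/7
back: M1=29/10−1/5·-11/7=45/14
M: M0=0, M1=45/14, M2=-11/7, M3=0
seg 0: a=2, c=M0/2=0, d=(M1−M0)/(6·3)=5/28, b=Δ0−h0·(2M0+M1)/6=-331/84
seg 1: a=-5, c=M1/2=45/28, d=(M2−M1)/(6·2)=-67/168, b=Δ1−h1·(2M1+M2)/6=37/42
seg 2: a=0, c=M2/2=-11/14, d=(M3−M2)/(6·1)=11/42, b=Δ2−h2·(2M2+M3)/6=53/21
t_q=23/4 → seg 2, τ=3/4; S=0+53/21·τ+-11/14·τ²+11/42·τ³=1399/896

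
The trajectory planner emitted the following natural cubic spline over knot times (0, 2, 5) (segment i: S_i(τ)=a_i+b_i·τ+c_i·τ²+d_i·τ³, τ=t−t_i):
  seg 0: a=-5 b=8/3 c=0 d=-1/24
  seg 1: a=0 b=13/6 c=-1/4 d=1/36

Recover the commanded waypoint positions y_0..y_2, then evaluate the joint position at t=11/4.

y_0=-5 y_1=0 y_2=5
S(11/4) = 383/256

y_0 = S_0(0) = a_0 = -5
y_1 = S_1(0) = a_1 = 0
y_2 = S_1(3) = 5
t_q=11/4 is in segment 1 (τ=3/4); S_1(τ)=383/256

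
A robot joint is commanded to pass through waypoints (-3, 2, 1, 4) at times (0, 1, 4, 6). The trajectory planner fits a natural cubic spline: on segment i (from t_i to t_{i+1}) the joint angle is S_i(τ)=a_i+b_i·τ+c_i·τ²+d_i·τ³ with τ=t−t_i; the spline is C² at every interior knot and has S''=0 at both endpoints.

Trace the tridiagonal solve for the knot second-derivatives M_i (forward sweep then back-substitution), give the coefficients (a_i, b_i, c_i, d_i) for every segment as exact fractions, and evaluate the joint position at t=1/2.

Δ: Δ0=5, Δ1=-1/3, Δ2=3/2
row 1: diag=8, rhs=-32; c'=3/8, d'=-4
row 2: denom=10−3·3/8=71/8; d'=(11−3·-4)/(71/8)=184/71
back: M2=184/71
back: M1=-4−3/8·184/71=-353/71
M: M0=0, M1=-353/71, M2=184/71, M3=0
seg 0: a=-3, c=M0/2=0, d=(M1−M0)/(6·1)=-353/426, b=Δ0−h0·(2M0+M1)/6=2483/426
seg 1: a=2, c=M1/2=-353/142, d=(M2−M1)/(6·3)=179/426, b=Δ1−h1·(2M1+M2)/6=712/213
seg 2: a=1, c=M2/2=92/71, d=(M3−M2)/(6·2)=-46/213, b=Δ2−h2·(2M2+M3)/6=-97/426
t_q=1/2 → seg 0, τ=1/2; S=-3+2483/426·τ+0·τ²+-353/426·τ³=-215/1136

  seg 0: a=-3 b=2483/426 c=0 d=-353/426
  seg 1: a=2 b=712/213 c=-353/142 d=179/426
  seg 2: a=1 b=-97/426 c=92/71 d=-46/213
S(1/2) = -215/1136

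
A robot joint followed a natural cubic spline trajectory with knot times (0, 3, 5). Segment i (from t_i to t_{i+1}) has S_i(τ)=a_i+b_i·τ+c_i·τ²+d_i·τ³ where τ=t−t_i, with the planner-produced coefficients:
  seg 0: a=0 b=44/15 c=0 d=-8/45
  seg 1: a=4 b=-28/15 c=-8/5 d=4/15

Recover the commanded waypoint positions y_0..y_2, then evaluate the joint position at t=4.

y_0=0 y_1=4 y_2=-4
S(4) = 4/5

y_0 = S_0(0) = a_0 = 0
y_1 = S_1(0) = a_1 = 4
y_2 = S_1(2) = -4
t_q=4 is in segment 1 (τ=1); S_1(τ)=4/5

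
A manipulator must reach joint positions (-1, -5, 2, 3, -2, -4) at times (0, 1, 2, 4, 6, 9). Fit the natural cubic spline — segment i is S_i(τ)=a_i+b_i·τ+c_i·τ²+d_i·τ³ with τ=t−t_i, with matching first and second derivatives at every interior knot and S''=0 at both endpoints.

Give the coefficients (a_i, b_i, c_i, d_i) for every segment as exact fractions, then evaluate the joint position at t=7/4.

Δ: Δ0=-4, Δ1=7, Δ2=1/2, Δ3=-5/2, Δ4=-2/3
row 1: diag=4, rhs=66; c'=1/4, d'=33/2
row 2: denom=6−1·1/4=23/4; d'=(-39−1·33/2)/(23/4)=-222/23
row 3: denom=8−2·8/23=168/23; d'=(-18−2·-222/23)/(168/23)=5/28
row 4: denom=10−2·23/84=397/42; d'=(11−2·5/28)/(397/42)=447/397
back: M4=447/397
back: M3=5/28−23/84·447/397=-103/794
back: M2=-222/23−8/23·-103/794=-3814/397
back: M1=33/2−1/4·-3814/397=7504/397
M: M0=0, M1=7504/397, M2=-3814/397, M3=-103/794, M4=447/397, M5=0
seg 0: a=-1, c=M0/2=0, d=(M1−M0)/(6·1)=3752/1191, b=Δ0−h0·(2M0+M1)/6=-8516/1191
seg 1: a=-5, c=M1/2=3752/397, d=(M2−M1)/(6·1)=-5659/1191, b=Δ1−h1·(2M1+M2)/6=2740/1191
seg 2: a=2, c=M2/2=-1907/397, d=(M3−M2)/(6·2)=7525/9528, b=Δ2−h2·(2M2+M3)/6=8275/1191
seg 3: a=3, c=M3/2=-103/1588, d=(M4−M3)/(6·2)=997/9528, b=Δ3−h3·(2M3+M4)/6=-6643/2382
seg 4: a=-2, c=M4/2=447/794, d=(M5−M4)/(6·3)=-149/2382, b=Δ4−h4·(2M4+M5)/6=-2135/1191
t_q=7/4 → seg 1, τ=3/4; S=-5+2740/1191·τ+3752/397·τ²+-5659/1191·τ³=941/25408

  seg 0: a=-1 b=-8516/1191 c=0 d=3752/1191
  seg 1: a=-5 b=2740/1191 c=3752/397 d=-5659/1191
  seg 2: a=2 b=8275/1191 c=-1907/397 d=7525/9528
  seg 3: a=3 b=-6643/2382 c=-103/1588 d=997/9528
  seg 4: a=-2 b=-2135/1191 c=447/794 d=-149/2382
S(7/4) = 941/25408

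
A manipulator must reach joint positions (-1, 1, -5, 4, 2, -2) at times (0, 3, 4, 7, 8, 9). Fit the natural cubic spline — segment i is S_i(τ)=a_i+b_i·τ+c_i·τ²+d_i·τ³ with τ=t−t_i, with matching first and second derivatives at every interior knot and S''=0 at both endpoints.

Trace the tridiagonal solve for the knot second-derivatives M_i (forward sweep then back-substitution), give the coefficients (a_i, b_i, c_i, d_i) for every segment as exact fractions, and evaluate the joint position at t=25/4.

  seg 0: a=-1 b=6349/1665 c=0 d=-5239/14985
  seg 1: a=1 b=-9368/1665 c=-5239/1665 d=513/185
  seg 2: a=-5 b=-1199/333 c=8612/1665 d=-14846/14985
  seg 3: a=4 b=1139/1665 c=-2078/555 d=353/333
  seg 4: a=2 b=-6034/1665 c=-313/555 d=313/1665
S(25/4) = 10649/5920

Δ: Δ0=2/3, Δ1=-6, Δ2=3, Δ3=-2, Δ4=-4
row 1: diag=8, rhs=-40; c'=1/8, d'=-5
row 2: denom=8−1·1/8=63/8; d'=(54−1·-5)/(63/8)=472/63
row 3: denom=8−3·8/21=48/7; d'=(-30−3·472/63)/(48/7)=-551/72
row 4: denom=4−1·7/48=185/48; d'=(-12−1·-551/72)/(185/48)=-626/555
back: M4=-626/555
back: M3=-551/72−7/48·-626/555=-4156/555
back: M2=472/63−8/21·-4156/555=17224/1665
back: M1=-5−1/8·17224/1665=-10478/1665
M: M0=0, M1=-10478/1665, M2=17224/1665, M3=-4156/555, M4=-626/555, M5=0
seg 0: a=-1, c=M0/2=0, d=(M1−M0)/(6·3)=-5239/14985, b=Δ0−h0·(2M0+M1)/6=6349/1665
seg 1: a=1, c=M1/2=-5239/1665, d=(M2−M1)/(6·1)=513/185, b=Δ1−h1·(2M1+M2)/6=-9368/1665
seg 2: a=-5, c=M2/2=8612/1665, d=(M3−M2)/(6·3)=-14846/14985, b=Δ2−h2·(2M2+M3)/6=-1199/333
seg 3: a=4, c=M3/2=-2078/555, d=(M4−M3)/(6·1)=353/333, b=Δ3−h3·(2M3+M4)/6=1139/1665
seg 4: a=2, c=M4/2=-313/555, d=(M5−M4)/(6·1)=313/1665, b=Δ4−h4·(2M4+M5)/6=-6034/1665
t_q=25/4 → seg 2, τ=9/4; S=-5+-1199/333·τ+8612/1665·τ²+-14846/14985·τ³=10649/5920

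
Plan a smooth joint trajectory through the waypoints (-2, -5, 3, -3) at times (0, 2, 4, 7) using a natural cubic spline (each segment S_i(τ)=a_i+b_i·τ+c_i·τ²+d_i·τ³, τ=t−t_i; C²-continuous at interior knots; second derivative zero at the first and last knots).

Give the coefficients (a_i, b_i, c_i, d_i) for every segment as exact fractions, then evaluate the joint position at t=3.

Δ: Δ0=-3/2, Δ1=4, Δ2=-2
row 1: diag=8, rhs=33; c'=1/4, d'=33/8
row 2: denom=10−2·1/4=19/2; d'=(-36−2·33/8)/(19/2)=-177/38
back: M2=-177/38
back: M1=33/8−1/4·-177/38=201/38
M: M0=0, M1=201/38, M2=-177/38, M3=0
seg 0: a=-2, c=M0/2=0, d=(M1−M0)/(6·2)=67/152, b=Δ0−h0·(2M0+M1)/6=-62/19
seg 1: a=-5, c=M1/2=201/76, d=(M2−M1)/(6·2)=-63/76, b=Δ1−h1·(2M1+M2)/6=77/38
seg 2: a=3, c=M2/2=-177/76, d=(M3−M2)/(6·3)=59/228, b=Δ2−h2·(2M2+M3)/6=101/38
t_q=3 → seg 1, τ=1; S=-5+77/38·τ+201/76·τ²+-63/76·τ³=-22/19

  seg 0: a=-2 b=-62/19 c=0 d=67/152
  seg 1: a=-5 b=77/38 c=201/76 d=-63/76
  seg 2: a=3 b=101/38 c=-177/76 d=59/228
S(3) = -22/19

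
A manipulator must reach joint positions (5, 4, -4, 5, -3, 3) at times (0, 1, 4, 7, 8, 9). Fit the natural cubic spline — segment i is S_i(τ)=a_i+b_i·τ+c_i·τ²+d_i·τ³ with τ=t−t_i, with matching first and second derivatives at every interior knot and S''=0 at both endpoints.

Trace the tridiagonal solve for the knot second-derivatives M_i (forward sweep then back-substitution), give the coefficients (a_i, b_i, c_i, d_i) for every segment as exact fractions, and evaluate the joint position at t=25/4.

  seg 0: a=5 b=-800/2409 c=0 d=-1609/2409
  seg 1: a=4 b=-5627/2409 c=-1609/803 d=1244/1971
  seg 2: a=-4 b=6463/2409 c=8857/2409 d=-25807/21681
  seg 3: a=5 b=-17816/2409 c=-5650/803 d=15494/2409
  seg 4: a=-3 b=-5234/2409 c=9844/803 d=-9844/2409
S(25/4) = 364423/51392

Δ: Δ0=-1, Δ1=-8/3, Δ2=3, Δ3=-8, Δ4=6
row 1: diag=8, rhs=-10; c'=3/8, d'=-5/4
row 2: denom=12−3·3/8=87/8; d'=(34−3·-5/4)/(87/8)=302/87
row 3: denom=8−3·8/29=208/29; d'=(-66−3·302/87)/(208/29)=-277/26
row 4: denom=4−1·29/208=803/208; d'=(84−1·-277/26)/(803/208)=19688/803
back: M4=19688/803
back: M3=-277/26−29/208·19688/803=-11300/803
back: M2=302/87−8/29·-11300/803=17714/2409
back: M1=-5/4−3/8·17714/2409=-3218/803
M: M0=0, M1=-3218/803, M2=17714/2409, M3=-11300/803, M4=19688/803, M5=0
seg 0: a=5, c=M0/2=0, d=(M1−M0)/(6·1)=-1609/2409, b=Δ0−h0·(2M0+M1)/6=-800/2409
seg 1: a=4, c=M1/2=-1609/803, d=(M2−M1)/(6·3)=1244/1971, b=Δ1−h1·(2M1+M2)/6=-5627/2409
seg 2: a=-4, c=M2/2=8857/2409, d=(M3−M2)/(6·3)=-25807/21681, b=Δ2−h2·(2M2+M3)/6=6463/2409
seg 3: a=5, c=M3/2=-5650/803, d=(M4−M3)/(6·1)=15494/2409, b=Δ3−h3·(2M3+M4)/6=-17816/2409
seg 4: a=-3, c=M4/2=9844/803, d=(M5−M4)/(6·1)=-9844/2409, b=Δ4−h4·(2M4+M5)/6=-5234/2409
t_q=25/4 → seg 2, τ=9/4; S=-4+6463/2409·τ+8857/2409·τ²+-25807/21681·τ³=364423/51392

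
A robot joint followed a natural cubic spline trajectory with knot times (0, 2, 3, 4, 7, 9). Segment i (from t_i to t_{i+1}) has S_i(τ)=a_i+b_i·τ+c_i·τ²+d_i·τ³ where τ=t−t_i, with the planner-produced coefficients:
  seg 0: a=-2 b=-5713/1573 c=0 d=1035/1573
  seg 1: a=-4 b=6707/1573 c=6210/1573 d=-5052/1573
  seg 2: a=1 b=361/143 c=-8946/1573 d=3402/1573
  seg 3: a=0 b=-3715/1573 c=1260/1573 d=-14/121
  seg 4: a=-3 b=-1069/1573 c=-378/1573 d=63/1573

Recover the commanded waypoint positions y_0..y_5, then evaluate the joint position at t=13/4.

y_0 = S_0(0) = a_0 = -2
y_1 = S_1(0) = a_1 = -4
y_2 = S_2(0) = a_2 = 1
y_3 = S_3(0) = a_3 = 0
y_4 = S_4(0) = a_4 = -3
y_5 = S_4(2) = -5
t_q=13/4 is in segment 2 (τ=1/4); S_2(τ)=65913/50336

y_0=-2 y_1=-4 y_2=1 y_3=0 y_4=-3 y_5=-5
S(13/4) = 65913/50336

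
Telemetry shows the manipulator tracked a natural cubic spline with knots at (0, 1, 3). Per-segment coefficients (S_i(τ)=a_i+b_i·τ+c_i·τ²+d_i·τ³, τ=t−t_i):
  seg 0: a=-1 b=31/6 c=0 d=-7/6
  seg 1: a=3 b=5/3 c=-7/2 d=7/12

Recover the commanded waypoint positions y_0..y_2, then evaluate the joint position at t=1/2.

y_0=-1 y_1=3 y_2=-3
S(1/2) = 23/16

y_0 = S_0(0) = a_0 = -1
y_1 = S_1(0) = a_1 = 3
y_2 = S_1(2) = -3
t_q=1/2 is in segment 0 (τ=1/2); S_0(τ)=23/16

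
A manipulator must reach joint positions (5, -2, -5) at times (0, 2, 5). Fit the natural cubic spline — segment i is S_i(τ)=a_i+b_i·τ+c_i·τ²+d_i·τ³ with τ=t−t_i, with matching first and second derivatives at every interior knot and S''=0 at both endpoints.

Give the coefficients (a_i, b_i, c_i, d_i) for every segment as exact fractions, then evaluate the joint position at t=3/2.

  seg 0: a=5 b=-4 c=0 d=1/8
  seg 1: a=-2 b=-5/2 c=3/4 d=-1/12
S(3/2) = -37/64

Δ: Δ0=-7/2, Δ1=-1
row 1: diag=10, rhs=15; c'=3/10, d'=3/2
back: M1=3/2
M: M0=0, M1=3/2, M2=0
seg 0: a=5, c=M0/2=0, d=(M1−M0)/(6·2)=1/8, b=Δ0−h0·(2M0+M1)/6=-4
seg 1: a=-2, c=M1/2=3/4, d=(M2−M1)/(6·3)=-1/12, b=Δ1−h1·(2M1+M2)/6=-5/2
t_q=3/2 → seg 0, τ=3/2; S=5+-4·τ+0·τ²+1/8·τ³=-37/64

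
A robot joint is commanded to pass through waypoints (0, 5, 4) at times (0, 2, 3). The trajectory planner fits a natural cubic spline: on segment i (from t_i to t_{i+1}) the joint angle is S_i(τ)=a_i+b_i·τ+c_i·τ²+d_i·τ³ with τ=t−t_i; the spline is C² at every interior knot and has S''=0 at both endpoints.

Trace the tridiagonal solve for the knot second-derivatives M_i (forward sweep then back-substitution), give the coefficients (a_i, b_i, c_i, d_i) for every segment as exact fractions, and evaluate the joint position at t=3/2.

Δ: Δ0=5/2, Δ1=-1
row 1: diag=6, rhs=-21; c'=1/6, d'=-7/2
back: M1=-7/2
M: M0=0, M1=-7/2, M2=0
seg 0: a=0, c=M0/2=0, d=(M1−M0)/(6·2)=-7/24, b=Δ0−h0·(2M0+M1)/6=11/3
seg 1: a=5, c=M1/2=-7/4, d=(M2−M1)/(6·1)=7/12, b=Δ1−h1·(2M1+M2)/6=1/6
t_q=3/2 → seg 0, τ=3/2; S=0+11/3·τ+0·τ²+-7/24·τ³=289/64

  seg 0: a=0 b=11/3 c=0 d=-7/24
  seg 1: a=5 b=1/6 c=-7/4 d=7/12
S(3/2) = 289/64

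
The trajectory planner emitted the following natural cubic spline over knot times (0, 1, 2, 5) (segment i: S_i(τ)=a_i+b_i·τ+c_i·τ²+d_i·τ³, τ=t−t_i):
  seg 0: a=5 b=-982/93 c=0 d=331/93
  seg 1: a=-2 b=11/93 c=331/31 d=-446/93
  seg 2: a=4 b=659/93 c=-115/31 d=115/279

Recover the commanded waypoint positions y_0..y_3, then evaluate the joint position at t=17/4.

y_0=5 y_1=-2 y_2=4 y_3=3
S(17/4) = 11623/1984

y_0 = S_0(0) = a_0 = 5
y_1 = S_1(0) = a_1 = -2
y_2 = S_2(0) = a_2 = 4
y_3 = S_2(3) = 3
t_q=17/4 is in segment 2 (τ=9/4); S_2(τ)=11623/1984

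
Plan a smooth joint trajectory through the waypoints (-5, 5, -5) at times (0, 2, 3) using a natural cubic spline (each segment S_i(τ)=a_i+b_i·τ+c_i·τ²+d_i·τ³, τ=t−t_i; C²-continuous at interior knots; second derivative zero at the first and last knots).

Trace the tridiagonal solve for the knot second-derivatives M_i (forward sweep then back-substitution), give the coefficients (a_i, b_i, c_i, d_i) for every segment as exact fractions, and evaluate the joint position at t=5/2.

  seg 0: a=-5 b=10 c=0 d=-5/4
  seg 1: a=5 b=-5 c=-15/2 d=5/2
S(5/2) = 15/16

Δ: Δ0=5, Δ1=-10
row 1: diag=6, rhs=-90; c'=1/6, d'=-15
back: M1=-15
M: M0=0, M1=-15, M2=0
seg 0: a=-5, c=M0/2=0, d=(M1−M0)/(6·2)=-5/4, b=Δ0−h0·(2M0+M1)/6=10
seg 1: a=5, c=M1/2=-15/2, d=(M2−M1)/(6·1)=5/2, b=Δ1−h1·(2M1+M2)/6=-5
t_q=5/2 → seg 1, τ=1/2; S=5+-5·τ+-15/2·τ²+5/2·τ³=15/16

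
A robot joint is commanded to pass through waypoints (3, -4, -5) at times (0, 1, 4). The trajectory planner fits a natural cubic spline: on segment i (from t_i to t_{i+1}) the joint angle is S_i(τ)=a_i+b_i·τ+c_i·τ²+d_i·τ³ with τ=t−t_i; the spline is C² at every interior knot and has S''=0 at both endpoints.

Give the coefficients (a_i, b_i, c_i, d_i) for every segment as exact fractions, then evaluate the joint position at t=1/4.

Δ: Δ0=-7, Δ1=-1/3
row 1: diag=8, rhs=40; c'=3/8, d'=5
back: M1=5
M: M0=0, M1=5, M2=0
seg 0: a=3, c=M0/2=0, d=(M1−M0)/(6·1)=5/6, b=Δ0−h0·(2M0+M1)/6=-47/6
seg 1: a=-4, c=M1/2=5/2, d=(M2−M1)/(6·3)=-5/18, b=Δ1−h1·(2M1+M2)/6=-16/3
t_q=1/4 → seg 0, τ=1/4; S=3+-47/6·τ+0·τ²+5/6·τ³=135/128

  seg 0: a=3 b=-47/6 c=0 d=5/6
  seg 1: a=-4 b=-16/3 c=5/2 d=-5/18
S(1/4) = 135/128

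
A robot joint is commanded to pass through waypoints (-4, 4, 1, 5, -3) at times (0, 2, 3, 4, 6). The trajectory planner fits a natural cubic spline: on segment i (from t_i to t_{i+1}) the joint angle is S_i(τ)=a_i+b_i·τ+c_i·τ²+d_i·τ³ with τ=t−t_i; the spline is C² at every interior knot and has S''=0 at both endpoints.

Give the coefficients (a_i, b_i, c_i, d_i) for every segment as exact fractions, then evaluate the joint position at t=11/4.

Δ: Δ0=4, Δ1=-3, Δ2=4, Δ3=-4
row 1: diag=6, rhs=-42; c'=1/6, d'=-7
row 2: denom=4−1·1/6=23/6; d'=(42−1·-7)/(23/6)=294/23
row 3: denom=6−1·6/23=132/23; d'=(-48−1·294/23)/(132/23)=-233/22
back: M3=-233/22
back: M2=294/23−6/23·-233/22=171/11
back: M1=-7−1/6·171/11=-211/22
M: M0=0, M1=-211/22, M2=171/11, M3=-233/22, M4=0
seg 0: a=-4, c=M0/2=0, d=(M1−M0)/(6·2)=-211/264, b=Δ0−h0·(2M0+M1)/6=475/66
seg 1: a=4, c=M1/2=-211/44, d=(M2−M1)/(6·1)=553/132, b=Δ1−h1·(2M1+M2)/6=-79/33
seg 2: a=1, c=M2/2=171/22, d=(M3−M2)/(6·1)=-575/132, b=Δ2−h2·(2M2+M3)/6=7/12
seg 3: a=5, c=M3/2=-233/44, d=(M4−M3)/(6·2)=233/264, b=Δ3−h3·(2M3+M4)/6=101/33
t_q=11/4 → seg 1, τ=3/4; S=4+-79/33·τ+-211/44·τ²+553/132·τ³=3589/2816

  seg 0: a=-4 b=475/66 c=0 d=-211/264
  seg 1: a=4 b=-79/33 c=-211/44 d=553/132
  seg 2: a=1 b=7/12 c=171/22 d=-575/132
  seg 3: a=5 b=101/33 c=-233/44 d=233/264
S(11/4) = 3589/2816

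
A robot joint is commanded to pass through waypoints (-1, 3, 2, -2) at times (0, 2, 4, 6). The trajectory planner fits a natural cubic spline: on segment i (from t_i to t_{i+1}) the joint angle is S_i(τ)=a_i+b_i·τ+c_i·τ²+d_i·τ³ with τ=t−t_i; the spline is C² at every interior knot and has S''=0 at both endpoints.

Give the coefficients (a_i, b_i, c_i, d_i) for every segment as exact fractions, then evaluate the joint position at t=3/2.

  seg 0: a=-1 b=77/30 c=0 d=-17/120
  seg 1: a=3 b=13/15 c=-17/20 d=1/12
  seg 2: a=2 b=-23/15 c=-7/20 d=7/120
S(3/2) = 759/320

Δ: Δ0=2, Δ1=-1/2, Δ2=-2
row 1: diag=8, rhs=-15; c'=1/4, d'=-15/8
row 2: denom=8−2·1/4=15/2; d'=(-9−2·-15/8)/(15/2)=-7/10
back: M2=-7/10
back: M1=-15/8−1/4·-7/10=-17/10
M: M0=0, M1=-17/10, M2=-7/10, M3=0
seg 0: a=-1, c=M0/2=0, d=(M1−M0)/(6·2)=-17/120, b=Δ0−h0·(2M0+M1)/6=77/30
seg 1: a=3, c=M1/2=-17/20, d=(M2−M1)/(6·2)=1/12, b=Δ1−h1·(2M1+M2)/6=13/15
seg 2: a=2, c=M2/2=-7/20, d=(M3−M2)/(6·2)=7/120, b=Δ2−h2·(2M2+M3)/6=-23/15
t_q=3/2 → seg 0, τ=3/2; S=-1+77/30·τ+0·τ²+-17/120·τ³=759/320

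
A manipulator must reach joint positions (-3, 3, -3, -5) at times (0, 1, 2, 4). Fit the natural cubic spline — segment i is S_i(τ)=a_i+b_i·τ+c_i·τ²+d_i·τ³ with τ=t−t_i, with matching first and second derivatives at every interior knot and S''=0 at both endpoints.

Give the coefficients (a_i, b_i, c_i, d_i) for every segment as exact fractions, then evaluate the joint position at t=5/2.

  seg 0: a=-3 b=215/23 c=0 d=-77/23
  seg 1: a=3 b=-16/23 c=-231/23 d=109/23
  seg 2: a=-3 b=-151/23 c=96/23 d=-16/23
S(5/2) = -245/46

Δ: Δ0=6, Δ1=-6, Δ2=-1
row 1: diag=4, rhs=-72; c'=1/4, d'=-18
row 2: denom=6−1·1/4=23/4; d'=(30−1·-18)/(23/4)=192/23
back: M2=192/23
back: M1=-18−1/4·192/23=-462/23
M: M0=0, M1=-462/23, M2=192/23, M3=0
seg 0: a=-3, c=M0/2=0, d=(M1−M0)/(6·1)=-77/23, b=Δ0−h0·(2M0+M1)/6=215/23
seg 1: a=3, c=M1/2=-231/23, d=(M2−M1)/(6·1)=109/23, b=Δ1−h1·(2M1+M2)/6=-16/23
seg 2: a=-3, c=M2/2=96/23, d=(M3−M2)/(6·2)=-16/23, b=Δ2−h2·(2M2+M3)/6=-151/23
t_q=5/2 → seg 2, τ=1/2; S=-3+-151/23·τ+96/23·τ²+-16/23·τ³=-245/46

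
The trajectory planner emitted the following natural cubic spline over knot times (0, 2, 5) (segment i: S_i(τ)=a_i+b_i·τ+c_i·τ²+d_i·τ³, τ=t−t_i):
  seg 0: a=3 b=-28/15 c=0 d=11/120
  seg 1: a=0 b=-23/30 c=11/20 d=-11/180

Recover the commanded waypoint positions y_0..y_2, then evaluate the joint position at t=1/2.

y_0=3 y_1=0 y_2=1
S(1/2) = 133/64

y_0 = S_0(0) = a_0 = 3
y_1 = S_1(0) = a_1 = 0
y_2 = S_1(3) = 1
t_q=1/2 is in segment 0 (τ=1/2); S_0(τ)=133/64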